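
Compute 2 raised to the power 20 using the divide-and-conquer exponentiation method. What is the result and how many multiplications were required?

Computing 2^20 by squaring (build up from 2^1; each line after the first costs one multiplication):

2^1 = 2
2^2 = (2^1)^2 = 2^2 = 4
2^4 = (2^2)^2 = 4^2 = 16
2^5 = 2 * 2^4 = 2 * 16 = 32
2^10 = (2^5)^2 = 32^2 = 1024
2^20 = (2^10)^2 = 1024^2 = 1048576

Result: 1048576
Multiplications needed: 5 (5 lines after 2^1)

2^20 = 1048576. Using exponentiation by squaring, this requires 5 multiplications. The key idea: if the exponent is even, square the half-power; if odd, multiply by the base once.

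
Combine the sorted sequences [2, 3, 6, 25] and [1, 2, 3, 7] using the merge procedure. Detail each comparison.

Merging process:

Compare 2 vs 1: take 1 from right. Merged: [1]
Compare 2 vs 2: take 2 from left. Merged: [1, 2]
Compare 3 vs 2: take 2 from right. Merged: [1, 2, 2]
Compare 3 vs 3: take 3 from left. Merged: [1, 2, 2, 3]
Compare 6 vs 3: take 3 from right. Merged: [1, 2, 2, 3, 3]
Compare 6 vs 7: take 6 from left. Merged: [1, 2, 2, 3, 3, 6]
Compare 25 vs 7: take 7 from right. Merged: [1, 2, 2, 3, 3, 6, 7]
Append remaining from left: [25]. Merged: [1, 2, 2, 3, 3, 6, 7, 25]

Final merged array: [1, 2, 2, 3, 3, 6, 7, 25]
Total comparisons: 7

The merged array is [1, 2, 2, 3, 3, 6, 7, 25], requiring 7 comparisons. The merge step runs in O(n) time where n is the total number of elements.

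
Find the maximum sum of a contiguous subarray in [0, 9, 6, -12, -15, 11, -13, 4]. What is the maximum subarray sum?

Using Kadane's algorithm on [0, 9, 6, -12, -15, 11, -13, 4]:

Scanning through the array:
Position 1 (value 9): max_ending_here = 9, max_so_far = 9
Position 2 (value 6): max_ending_here = 15, max_so_far = 15
Position 3 (value -12): max_ending_here = 3, max_so_far = 15
Position 4 (value -15): max_ending_here = -12, max_so_far = 15
Position 5 (value 11): max_ending_here = 11, max_so_far = 15
Position 6 (value -13): max_ending_here = -2, max_so_far = 15
Position 7 (value 4): max_ending_here = 4, max_so_far = 15

Maximum subarray: [0, 9, 6]
Maximum sum: 15

The maximum subarray is [0, 9, 6] with sum 15. This subarray runs from index 0 to index 2.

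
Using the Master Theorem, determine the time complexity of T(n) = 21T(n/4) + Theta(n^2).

Master Theorem for T(n) = 21T(n/4) + O(n^2):

a = 21, b = 4, c = 2
log_b(a) = log_4(21) = 2.1962

Case 1: c = 2 < log_4(21) = 2.1962
T(n) = O(n^(log_4 21))

For T(n) = 21T(n/4) + O(n^2): log_4(21) = 2.1962. This is Case 1 of the Master Theorem (c < log_b(a), work dominated by leaves), giving O(n^(log_4 21)).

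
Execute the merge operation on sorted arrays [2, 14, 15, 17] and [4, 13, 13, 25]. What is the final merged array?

Merging process:

Compare 2 vs 4: take 2 from left. Merged: [2]
Compare 14 vs 4: take 4 from right. Merged: [2, 4]
Compare 14 vs 13: take 13 from right. Merged: [2, 4, 13]
Compare 14 vs 13: take 13 from right. Merged: [2, 4, 13, 13]
Compare 14 vs 25: take 14 from left. Merged: [2, 4, 13, 13, 14]
Compare 15 vs 25: take 15 from left. Merged: [2, 4, 13, 13, 14, 15]
Compare 17 vs 25: take 17 from left. Merged: [2, 4, 13, 13, 14, 15, 17]
Append remaining from right: [25]. Merged: [2, 4, 13, 13, 14, 15, 17, 25]

Final merged array: [2, 4, 13, 13, 14, 15, 17, 25]
Total comparisons: 7

The merged array is [2, 4, 13, 13, 14, 15, 17, 25], requiring 7 comparisons. The merge step runs in O(n) time where n is the total number of elements.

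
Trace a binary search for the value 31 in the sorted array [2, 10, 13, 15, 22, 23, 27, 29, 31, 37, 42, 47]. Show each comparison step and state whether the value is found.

Binary search for 31 in [2, 10, 13, 15, 22, 23, 27, 29, 31, 37, 42, 47]:

lo=0, hi=11, mid=5, arr[mid]=23 -> 23 < 31, search right half
lo=6, hi=11, mid=8, arr[mid]=31 -> Found target at index 8!

Binary search finds 31 at index 8 after 2 comparisons. The search repeatedly halves the search space by comparing with the middle element.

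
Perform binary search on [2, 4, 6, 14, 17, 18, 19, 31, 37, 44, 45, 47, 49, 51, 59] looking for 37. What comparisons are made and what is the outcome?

Binary search for 37 in [2, 4, 6, 14, 17, 18, 19, 31, 37, 44, 45, 47, 49, 51, 59]:

lo=0, hi=14, mid=7, arr[mid]=31 -> 31 < 37, search right half
lo=8, hi=14, mid=11, arr[mid]=47 -> 47 > 37, search left half
lo=8, hi=10, mid=9, arr[mid]=44 -> 44 > 37, search left half
lo=8, hi=8, mid=8, arr[mid]=37 -> Found target at index 8!

Binary search finds 37 at index 8 after 4 comparisons. The search repeatedly halves the search space by comparing with the middle element.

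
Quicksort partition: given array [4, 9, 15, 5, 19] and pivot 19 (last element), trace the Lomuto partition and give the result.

Lomuto partition with pivot = 19:

Initial array: [4, 9, 15, 5, 19]

arr[0]=4 <= 19: swap with position 0, array becomes [4, 9, 15, 5, 19]
arr[1]=9 <= 19: swap with position 1, array becomes [4, 9, 15, 5, 19]
arr[2]=15 <= 19: swap with position 2, array becomes [4, 9, 15, 5, 19]
arr[3]=5 <= 19: swap with position 3, array becomes [4, 9, 15, 5, 19]

Place pivot at position 4: [4, 9, 15, 5, 19]
Pivot position: 4

After partitioning with pivot 19, the array becomes [4, 9, 15, 5, 19]. The pivot is placed at index 4. All elements to the left of the pivot are <= 19, and all elements to the right are > 19.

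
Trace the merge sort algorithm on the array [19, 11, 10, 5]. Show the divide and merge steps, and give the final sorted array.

Merge sort trace:

Split: [19, 11, 10, 5] -> [19, 11] and [10, 5]
  Split: [19, 11] -> [19] and [11]
  Merge: [19] + [11] -> [11, 19]
  Split: [10, 5] -> [10] and [5]
  Merge: [10] + [5] -> [5, 10]
Merge: [11, 19] + [5, 10] -> [5, 10, 11, 19]

Final sorted array: [5, 10, 11, 19]

The merge sort proceeds by recursively splitting the array and merging sorted halves.
After all merges, the sorted array is [5, 10, 11, 19].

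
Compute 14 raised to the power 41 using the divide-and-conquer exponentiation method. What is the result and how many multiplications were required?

Computing 14^41 by squaring (build up from 14^1; each line after the first costs one multiplication):

14^1 = 14
14^2 = (14^1)^2 = 14^2 = 196
14^4 = (14^2)^2 = 196^2 = 38416
14^5 = 14 * 14^4 = 14 * 38416 = 537824
14^10 = (14^5)^2 = 537824^2 = 289254654976
14^20 = (14^10)^2 = 289254654976^2 = 83668255425284801560576
14^40 = (14^20)^2 = 83668255425284801560576^2 = 7000376965910699630056503868178506524997451776
14^41 = 14 * 14^40 = 14 * 7000376965910699630056503868178506524997451776 = 98005277522749794820791054154499091349964324864

Result: 98005277522749794820791054154499091349964324864
Multiplications needed: 7 (7 lines after 14^1)

14^41 = 98005277522749794820791054154499091349964324864. Using exponentiation by squaring, this requires 7 multiplications. The key idea: if the exponent is even, square the half-power; if odd, multiply by the base once.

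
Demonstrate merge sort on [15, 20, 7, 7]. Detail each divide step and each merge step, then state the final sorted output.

Merge sort trace:

Split: [15, 20, 7, 7] -> [15, 20] and [7, 7]
  Split: [15, 20] -> [15] and [20]
  Merge: [15] + [20] -> [15, 20]
  Split: [7, 7] -> [7] and [7]
  Merge: [7] + [7] -> [7, 7]
Merge: [15, 20] + [7, 7] -> [7, 7, 15, 20]

Final sorted array: [7, 7, 15, 20]

The merge sort proceeds by recursively splitting the array and merging sorted halves.
After all merges, the sorted array is [7, 7, 15, 20].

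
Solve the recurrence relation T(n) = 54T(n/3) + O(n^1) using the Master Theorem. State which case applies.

Master Theorem for T(n) = 54T(n/3) + O(n^1):

a = 54, b = 3, c = 1
log_b(a) = log_3(54) = 3.6309

Case 1: c = 1 < log_3(54) = 3.6309
T(n) = O(n^(log_3 54))

For T(n) = 54T(n/3) + O(n^1): log_3(54) = 3.6309. This is Case 1 of the Master Theorem (c < log_b(a), work dominated by leaves), giving O(n^(log_3 54)).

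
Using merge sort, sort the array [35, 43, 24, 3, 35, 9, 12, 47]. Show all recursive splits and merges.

Merge sort trace:

Split: [35, 43, 24, 3, 35, 9, 12, 47] -> [35, 43, 24, 3] and [35, 9, 12, 47]
  Split: [35, 43, 24, 3] -> [35, 43] and [24, 3]
    Split: [35, 43] -> [35] and [43]
    Merge: [35] + [43] -> [35, 43]
    Split: [24, 3] -> [24] and [3]
    Merge: [24] + [3] -> [3, 24]
  Merge: [35, 43] + [3, 24] -> [3, 24, 35, 43]
  Split: [35, 9, 12, 47] -> [35, 9] and [12, 47]
    Split: [35, 9] -> [35] and [9]
    Merge: [35] + [9] -> [9, 35]
    Split: [12, 47] -> [12] and [47]
    Merge: [12] + [47] -> [12, 47]
  Merge: [9, 35] + [12, 47] -> [9, 12, 35, 47]
Merge: [3, 24, 35, 43] + [9, 12, 35, 47] -> [3, 9, 12, 24, 35, 35, 43, 47]

Final sorted array: [3, 9, 12, 24, 35, 35, 43, 47]

The merge sort proceeds by recursively splitting the array and merging sorted halves.
After all merges, the sorted array is [3, 9, 12, 24, 35, 35, 43, 47].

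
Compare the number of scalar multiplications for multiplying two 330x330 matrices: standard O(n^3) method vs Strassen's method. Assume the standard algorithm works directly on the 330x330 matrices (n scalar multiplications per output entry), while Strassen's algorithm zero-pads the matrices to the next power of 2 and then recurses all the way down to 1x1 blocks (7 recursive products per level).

Matrix multiplication for 330x330 matrices:

Strassen's algorithm requires power-of-2 dimensions. Pad 330x330 to 512x512 (next power of 2).

Standard algorithm: 330^3 = 35937000 multiplications
Strassen's algorithm: 7^(log2(512)) = 7^9 = 40353607 multiplications
Difference: 35937000 - 40353607 = -4416607 (Strassen uses MORE here due to padding overhead — for small or just-over-power-of-2 n, padding can outweigh the per-level savings)

Standard: 35937000 multiplications (330^3). Strassen: 40353607 multiplications (7^9, after padding to 512x512). Strassen reduces 8 recursive multiplications to 7 at each level.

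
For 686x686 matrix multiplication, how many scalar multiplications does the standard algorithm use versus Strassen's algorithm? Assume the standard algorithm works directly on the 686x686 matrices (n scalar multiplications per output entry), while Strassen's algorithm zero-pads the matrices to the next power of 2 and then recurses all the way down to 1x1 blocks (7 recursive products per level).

Matrix multiplication for 686x686 matrices:

Strassen's algorithm requires power-of-2 dimensions. Pad 686x686 to 1024x1024 (next power of 2).

Standard algorithm: 686^3 = 322828856 multiplications
Strassen's algorithm: 7^(log2(1024)) = 7^10 = 282475249 multiplications
Savings: 322828856 - 282475249 = 40353607 multiplications

Standard: 322828856 multiplications (686^3). Strassen: 282475249 multiplications (7^10, after padding to 1024x1024). Strassen reduces 8 recursive multiplications to 7 at each level.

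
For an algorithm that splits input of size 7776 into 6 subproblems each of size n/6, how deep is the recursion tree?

For divide and conquer with division factor 6:

Problem sizes at each level:
Level 0: 7776
Level 1: 1296
Level 2: 216
Level 3: 36
Level 4: 6
Level 5: 1

The root is level 0 and the size-1 base case is level 5 (the tree spans levels 0 through 5, i.e. 6 levels counting the root), so the depth is the number of divisions: log_6(7776) = 5

The recursion tree depth is log_6(7776) = 5. At each level, the problem size is divided by 6, so it takes 5 divisions to reduce to a base case of size 1. The algorithm makes 6 recursive calls at each level.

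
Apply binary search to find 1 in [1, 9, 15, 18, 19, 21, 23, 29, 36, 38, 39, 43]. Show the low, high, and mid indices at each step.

Binary search for 1 in [1, 9, 15, 18, 19, 21, 23, 29, 36, 38, 39, 43]:

lo=0, hi=11, mid=5, arr[mid]=21 -> 21 > 1, search left half
lo=0, hi=4, mid=2, arr[mid]=15 -> 15 > 1, search left half
lo=0, hi=1, mid=0, arr[mid]=1 -> Found target at index 0!

Binary search finds 1 at index 0 after 3 comparisons. The search repeatedly halves the search space by comparing with the middle element.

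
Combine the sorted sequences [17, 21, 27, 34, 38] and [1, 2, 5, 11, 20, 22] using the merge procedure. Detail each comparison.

Merging process:

Compare 17 vs 1: take 1 from right. Merged: [1]
Compare 17 vs 2: take 2 from right. Merged: [1, 2]
Compare 17 vs 5: take 5 from right. Merged: [1, 2, 5]
Compare 17 vs 11: take 11 from right. Merged: [1, 2, 5, 11]
Compare 17 vs 20: take 17 from left. Merged: [1, 2, 5, 11, 17]
Compare 21 vs 20: take 20 from right. Merged: [1, 2, 5, 11, 17, 20]
Compare 21 vs 22: take 21 from left. Merged: [1, 2, 5, 11, 17, 20, 21]
Compare 27 vs 22: take 22 from right. Merged: [1, 2, 5, 11, 17, 20, 21, 22]
Append remaining from left: [27, 34, 38]. Merged: [1, 2, 5, 11, 17, 20, 21, 22, 27, 34, 38]

Final merged array: [1, 2, 5, 11, 17, 20, 21, 22, 27, 34, 38]
Total comparisons: 8

The merged array is [1, 2, 5, 11, 17, 20, 21, 22, 27, 34, 38], requiring 8 comparisons. The merge step runs in O(n) time where n is the total number of elements.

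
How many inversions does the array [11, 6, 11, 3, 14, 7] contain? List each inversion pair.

Finding inversions in [11, 6, 11, 3, 14, 7]:

(0, 1): arr[0]=11 > arr[1]=6
(0, 3): arr[0]=11 > arr[3]=3
(0, 5): arr[0]=11 > arr[5]=7
(1, 3): arr[1]=6 > arr[3]=3
(2, 3): arr[2]=11 > arr[3]=3
(2, 5): arr[2]=11 > arr[5]=7
(4, 5): arr[4]=14 > arr[5]=7

Total inversions: 7

The array has 7 inversion(s): (0,1), (0,3), (0,5), (1,3), (2,3), (2,5), (4,5). Each pair (i,j) satisfies i < j and arr[i] > arr[j].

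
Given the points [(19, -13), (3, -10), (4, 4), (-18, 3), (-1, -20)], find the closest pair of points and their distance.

Computing all pairwise distances among 5 points:

d((19, -13), (3, -10)) = 16.2788
d((19, -13), (4, 4)) = 22.6716
d((19, -13), (-18, 3)) = 40.3113
d((19, -13), (-1, -20)) = 21.1896
d((3, -10), (4, 4)) = 14.0357
d((3, -10), (-18, 3)) = 24.6982
d((3, -10), (-1, -20)) = 10.7703 <-- minimum
d((4, 4), (-18, 3)) = 22.0227
d((4, 4), (-1, -20)) = 24.5153
d((-18, 3), (-1, -20)) = 28.6007

Closest pair: (3, -10) and (-1, -20) with distance 10.7703

The closest pair is (3, -10) and (-1, -20) with Euclidean distance 10.7703. For 5 points, brute-force pairwise comparison is shown above. For large n, the divide-and-conquer algorithm (sort by x, recurse on halves, check the dividing strip) achieves O(n log n).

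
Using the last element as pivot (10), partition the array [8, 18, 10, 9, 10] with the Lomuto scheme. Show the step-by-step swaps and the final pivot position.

Lomuto partition with pivot = 10:

Initial array: [8, 18, 10, 9, 10]

arr[0]=8 <= 10: swap with position 0, array becomes [8, 18, 10, 9, 10]
arr[1]=18 > 10: no swap
arr[2]=10 <= 10: swap with position 1, array becomes [8, 10, 18, 9, 10]
arr[3]=9 <= 10: swap with position 2, array becomes [8, 10, 9, 18, 10]

Place pivot at position 3: [8, 10, 9, 10, 18]
Pivot position: 3

After partitioning with pivot 10, the array becomes [8, 10, 9, 10, 18]. The pivot is placed at index 3. All elements to the left of the pivot are <= 10, and all elements to the right are > 10.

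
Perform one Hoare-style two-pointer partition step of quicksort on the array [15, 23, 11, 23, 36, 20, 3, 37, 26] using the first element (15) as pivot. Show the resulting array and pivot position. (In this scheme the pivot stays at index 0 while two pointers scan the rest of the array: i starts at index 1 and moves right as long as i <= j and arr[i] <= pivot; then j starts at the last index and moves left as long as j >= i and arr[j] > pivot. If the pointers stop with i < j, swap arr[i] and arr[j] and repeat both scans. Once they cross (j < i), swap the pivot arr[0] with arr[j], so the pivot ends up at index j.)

Hoare-style two-pointer partition with pivot = 15:

Initial array: [15, 23, 11, 23, 36, 20, 3, 37, 26]

Pointers start at i = 1, j = 8.
i stops at index 1 (arr[1]=23 > 15), j stops at index 6 (arr[6]=3 <= 15): swap arr[1] and arr[6], array becomes [15, 3, 11, 23, 36, 20, 23, 37, 26]
i ends at 3, j ends at 2: the pointers have crossed (j < i), so scanning stops.

Swap pivot arr[0] with arr[2] to place pivot at position 2: [11, 3, 15, 23, 36, 20, 23, 37, 26]
Pivot position: 2

After partitioning with pivot 15, the array becomes [11, 3, 15, 23, 36, 20, 23, 37, 26]. The pivot is placed at index 2. All elements to the left of the pivot are <= 15, and all elements to the right are > 15.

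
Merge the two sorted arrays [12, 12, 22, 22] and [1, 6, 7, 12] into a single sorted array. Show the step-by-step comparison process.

Merging process:

Compare 12 vs 1: take 1 from right. Merged: [1]
Compare 12 vs 6: take 6 from right. Merged: [1, 6]
Compare 12 vs 7: take 7 from right. Merged: [1, 6, 7]
Compare 12 vs 12: take 12 from left. Merged: [1, 6, 7, 12]
Compare 12 vs 12: take 12 from left. Merged: [1, 6, 7, 12, 12]
Compare 22 vs 12: take 12 from right. Merged: [1, 6, 7, 12, 12, 12]
Append remaining from left: [22, 22]. Merged: [1, 6, 7, 12, 12, 12, 22, 22]

Final merged array: [1, 6, 7, 12, 12, 12, 22, 22]
Total comparisons: 6

The merged array is [1, 6, 7, 12, 12, 12, 22, 22], requiring 6 comparisons. The merge step runs in O(n) time where n is the total number of elements.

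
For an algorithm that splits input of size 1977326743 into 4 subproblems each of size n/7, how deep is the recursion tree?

For divide and conquer with division factor 7:

Problem sizes at each level:
Level 0: 1977326743
Level 1: 282475249
Level 2: 40353607
Level 3: 5764801
Level 4: 823543
Level 5: 117649
Level 6: 16807
Level 7: 2401
Level 8: 343
Level 9: 49
Level 10: 7
Level 11: 1

The root is level 0 and the size-1 base case is level 11 (the tree spans levels 0 through 11, i.e. 12 levels counting the root), so the depth is the number of divisions: log_7(1977326743) = 11

The recursion tree depth is log_7(1977326743) = 11. At each level, the problem size is divided by 7, so it takes 11 divisions to reduce to a base case of size 1. The algorithm makes 4 recursive calls at each level.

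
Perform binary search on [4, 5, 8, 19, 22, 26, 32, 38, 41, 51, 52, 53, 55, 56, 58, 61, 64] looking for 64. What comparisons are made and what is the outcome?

Binary search for 64 in [4, 5, 8, 19, 22, 26, 32, 38, 41, 51, 52, 53, 55, 56, 58, 61, 64]:

lo=0, hi=16, mid=8, arr[mid]=41 -> 41 < 64, search right half
lo=9, hi=16, mid=12, arr[mid]=55 -> 55 < 64, search right half
lo=13, hi=16, mid=14, arr[mid]=58 -> 58 < 64, search right half
lo=15, hi=16, mid=15, arr[mid]=61 -> 61 < 64, search right half
lo=16, hi=16, mid=16, arr[mid]=64 -> Found target at index 16!

Binary search finds 64 at index 16 after 5 comparisons. The search repeatedly halves the search space by comparing with the middle element.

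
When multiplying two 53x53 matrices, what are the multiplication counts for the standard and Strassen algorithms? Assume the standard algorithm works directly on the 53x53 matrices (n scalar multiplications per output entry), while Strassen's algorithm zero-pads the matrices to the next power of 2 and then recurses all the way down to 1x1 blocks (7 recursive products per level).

Matrix multiplication for 53x53 matrices:

Strassen's algorithm requires power-of-2 dimensions. Pad 53x53 to 64x64 (next power of 2).

Standard algorithm: 53^3 = 148877 multiplications
Strassen's algorithm: 7^(log2(64)) = 7^6 = 117649 multiplications
Savings: 148877 - 117649 = 31228 multiplications

Standard: 148877 multiplications (53^3). Strassen: 117649 multiplications (7^6, after padding to 64x64). Strassen reduces 8 recursive multiplications to 7 at each level.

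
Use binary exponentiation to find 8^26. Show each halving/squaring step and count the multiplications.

Computing 8^26 by squaring (build up from 8^1; each line after the first costs one multiplication):

8^1 = 8
8^2 = (8^1)^2 = 8^2 = 64
8^3 = 8 * 8^2 = 8 * 64 = 512
8^6 = (8^3)^2 = 512^2 = 262144
8^12 = (8^6)^2 = 262144^2 = 68719476736
8^13 = 8 * 8^12 = 8 * 68719476736 = 549755813888
8^26 = (8^13)^2 = 549755813888^2 = 302231454903657293676544

Result: 302231454903657293676544
Multiplications needed: 6 (6 lines after 8^1)

8^26 = 302231454903657293676544. Using exponentiation by squaring, this requires 6 multiplications. The key idea: if the exponent is even, square the half-power; if odd, multiply by the base once.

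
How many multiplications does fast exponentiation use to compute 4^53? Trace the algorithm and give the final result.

Computing 4^53 by squaring (build up from 4^1; each line after the first costs one multiplication):

4^1 = 4
4^2 = (4^1)^2 = 4^2 = 16
4^3 = 4 * 4^2 = 4 * 16 = 64
4^6 = (4^3)^2 = 64^2 = 4096
4^12 = (4^6)^2 = 4096^2 = 16777216
4^13 = 4 * 4^12 = 4 * 16777216 = 67108864
4^26 = (4^13)^2 = 67108864^2 = 4503599627370496
4^52 = (4^26)^2 = 4503599627370496^2 = 20282409603651670423947251286016
4^53 = 4 * 4^52 = 4 * 20282409603651670423947251286016 = 81129638414606681695789005144064

Result: 81129638414606681695789005144064
Multiplications needed: 8 (8 lines after 4^1)

4^53 = 81129638414606681695789005144064. Using exponentiation by squaring, this requires 8 multiplications. The key idea: if the exponent is even, square the half-power; if odd, multiply by the base once.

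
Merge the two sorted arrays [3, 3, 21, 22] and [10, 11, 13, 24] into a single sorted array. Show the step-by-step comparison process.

Merging process:

Compare 3 vs 10: take 3 from left. Merged: [3]
Compare 3 vs 10: take 3 from left. Merged: [3, 3]
Compare 21 vs 10: take 10 from right. Merged: [3, 3, 10]
Compare 21 vs 11: take 11 from right. Merged: [3, 3, 10, 11]
Compare 21 vs 13: take 13 from right. Merged: [3, 3, 10, 11, 13]
Compare 21 vs 24: take 21 from left. Merged: [3, 3, 10, 11, 13, 21]
Compare 22 vs 24: take 22 from left. Merged: [3, 3, 10, 11, 13, 21, 22]
Append remaining from right: [24]. Merged: [3, 3, 10, 11, 13, 21, 22, 24]

Final merged array: [3, 3, 10, 11, 13, 21, 22, 24]
Total comparisons: 7

The merged array is [3, 3, 10, 11, 13, 21, 22, 24], requiring 7 comparisons. The merge step runs in O(n) time where n is the total number of elements.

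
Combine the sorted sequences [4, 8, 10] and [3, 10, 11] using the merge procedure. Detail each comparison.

Merging process:

Compare 4 vs 3: take 3 from right. Merged: [3]
Compare 4 vs 10: take 4 from left. Merged: [3, 4]
Compare 8 vs 10: take 8 from left. Merged: [3, 4, 8]
Compare 10 vs 10: take 10 from left. Merged: [3, 4, 8, 10]
Append remaining from right: [10, 11]. Merged: [3, 4, 8, 10, 10, 11]

Final merged array: [3, 4, 8, 10, 10, 11]
Total comparisons: 4

The merged array is [3, 4, 8, 10, 10, 11], requiring 4 comparisons. The merge step runs in O(n) time where n is the total number of elements.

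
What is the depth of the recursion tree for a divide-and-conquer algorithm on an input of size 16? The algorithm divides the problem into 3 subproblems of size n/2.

For divide and conquer with division factor 2:

Problem sizes at each level:
Level 0: 16
Level 1: 8
Level 2: 4
Level 3: 2
Level 4: 1

The root is level 0 and the size-1 base case is level 4 (the tree spans levels 0 through 4, i.e. 5 levels counting the root), so the depth is the number of divisions: log_2(16) = 4

The recursion tree depth is log_2(16) = 4. At each level, the problem size is divided by 2, so it takes 4 divisions to reduce to a base case of size 1. The algorithm makes 3 recursive calls at each level.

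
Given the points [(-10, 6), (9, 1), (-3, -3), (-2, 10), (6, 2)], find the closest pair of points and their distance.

Computing all pairwise distances among 5 points:

d((-10, 6), (9, 1)) = 19.6469
d((-10, 6), (-3, -3)) = 11.4018
d((-10, 6), (-2, 10)) = 8.9443
d((-10, 6), (6, 2)) = 16.4924
d((9, 1), (-3, -3)) = 12.6491
d((9, 1), (-2, 10)) = 14.2127
d((9, 1), (6, 2)) = 3.1623 <-- minimum
d((-3, -3), (-2, 10)) = 13.0384
d((-3, -3), (6, 2)) = 10.2956
d((-2, 10), (6, 2)) = 11.3137

Closest pair: (9, 1) and (6, 2) with distance 3.1623

The closest pair is (9, 1) and (6, 2) with Euclidean distance 3.1623. For 5 points, brute-force pairwise comparison is shown above. For large n, the divide-and-conquer algorithm (sort by x, recurse on halves, check the dividing strip) achieves O(n log n).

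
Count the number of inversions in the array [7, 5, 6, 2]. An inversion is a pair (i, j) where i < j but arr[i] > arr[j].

Finding inversions in [7, 5, 6, 2]:

(0, 1): arr[0]=7 > arr[1]=5
(0, 2): arr[0]=7 > arr[2]=6
(0, 3): arr[0]=7 > arr[3]=2
(1, 3): arr[1]=5 > arr[3]=2
(2, 3): arr[2]=6 > arr[3]=2

Total inversions: 5

The array has 5 inversion(s): (0,1), (0,2), (0,3), (1,3), (2,3). Each pair (i,j) satisfies i < j and arr[i] > arr[j].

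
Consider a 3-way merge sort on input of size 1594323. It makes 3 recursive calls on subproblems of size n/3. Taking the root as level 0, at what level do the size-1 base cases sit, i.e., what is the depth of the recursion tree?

For divide and conquer with division factor 3:

Problem sizes at each level:
Level 0: 1594323
Level 1: 531441
Level 2: 177147
Level 3: 59049
Level 4: 19683
Level 5: 6561
Level 6: 2187
Level 7: 729
Level 8: 243
Level 9: 81
Level 10: 27
Level 11: 9
Level 12: 3
Level 13: 1

The root is level 0 and the size-1 base case is level 13 (the tree spans levels 0 through 13, i.e. 14 levels counting the root), so the depth is the number of divisions: log_3(1594323) = 13

The recursion tree depth is log_3(1594323) = 13. At each level, the problem size is divided by 3, so it takes 13 divisions to reduce to a base case of size 1. The algorithm makes 3 recursive calls at each level.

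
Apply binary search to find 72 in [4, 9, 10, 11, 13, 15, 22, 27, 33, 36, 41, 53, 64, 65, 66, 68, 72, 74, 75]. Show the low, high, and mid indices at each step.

Binary search for 72 in [4, 9, 10, 11, 13, 15, 22, 27, 33, 36, 41, 53, 64, 65, 66, 68, 72, 74, 75]:

lo=0, hi=18, mid=9, arr[mid]=36 -> 36 < 72, search right half
lo=10, hi=18, mid=14, arr[mid]=66 -> 66 < 72, search right half
lo=15, hi=18, mid=16, arr[mid]=72 -> Found target at index 16!

Binary search finds 72 at index 16 after 3 comparisons. The search repeatedly halves the search space by comparing with the middle element.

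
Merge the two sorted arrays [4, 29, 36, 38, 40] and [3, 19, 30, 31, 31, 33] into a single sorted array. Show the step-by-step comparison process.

Merging process:

Compare 4 vs 3: take 3 from right. Merged: [3]
Compare 4 vs 19: take 4 from left. Merged: [3, 4]
Compare 29 vs 19: take 19 from right. Merged: [3, 4, 19]
Compare 29 vs 30: take 29 from left. Merged: [3, 4, 19, 29]
Compare 36 vs 30: take 30 from right. Merged: [3, 4, 19, 29, 30]
Compare 36 vs 31: take 31 from right. Merged: [3, 4, 19, 29, 30, 31]
Compare 36 vs 31: take 31 from right. Merged: [3, 4, 19, 29, 30, 31, 31]
Compare 36 vs 33: take 33 from right. Merged: [3, 4, 19, 29, 30, 31, 31, 33]
Append remaining from left: [36, 38, 40]. Merged: [3, 4, 19, 29, 30, 31, 31, 33, 36, 38, 40]

Final merged array: [3, 4, 19, 29, 30, 31, 31, 33, 36, 38, 40]
Total comparisons: 8

The merged array is [3, 4, 19, 29, 30, 31, 31, 33, 36, 38, 40], requiring 8 comparisons. The merge step runs in O(n) time where n is the total number of elements.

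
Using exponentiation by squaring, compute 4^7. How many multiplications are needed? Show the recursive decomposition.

Computing 4^7 by squaring (build up from 4^1; each line after the first costs one multiplication):

4^1 = 4
4^2 = (4^1)^2 = 4^2 = 16
4^3 = 4 * 4^2 = 4 * 16 = 64
4^6 = (4^3)^2 = 64^2 = 4096
4^7 = 4 * 4^6 = 4 * 4096 = 16384

Result: 16384
Multiplications needed: 4 (4 lines after 4^1)

4^7 = 16384. Using exponentiation by squaring, this requires 4 multiplications. The key idea: if the exponent is even, square the half-power; if odd, multiply by the base once.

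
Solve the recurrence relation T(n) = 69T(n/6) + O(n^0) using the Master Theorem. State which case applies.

Master Theorem for T(n) = 69T(n/6) + O(n^0):

a = 69, b = 6, c = 0
log_b(a) = log_6(69) = 2.3631

Case 1: c = 0 < log_6(69) = 2.3631
T(n) = O(n^(log_6 69))

For T(n) = 69T(n/6) + O(n^0): log_6(69) = 2.3631. This is Case 1 of the Master Theorem (c < log_b(a), work dominated by leaves), giving O(n^(log_6 69)).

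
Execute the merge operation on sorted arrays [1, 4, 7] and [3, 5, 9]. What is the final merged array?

Merging process:

Compare 1 vs 3: take 1 from left. Merged: [1]
Compare 4 vs 3: take 3 from right. Merged: [1, 3]
Compare 4 vs 5: take 4 from left. Merged: [1, 3, 4]
Compare 7 vs 5: take 5 from right. Merged: [1, 3, 4, 5]
Compare 7 vs 9: take 7 from left. Merged: [1, 3, 4, 5, 7]
Append remaining from right: [9]. Merged: [1, 3, 4, 5, 7, 9]

Final merged array: [1, 3, 4, 5, 7, 9]
Total comparisons: 5

The merged array is [1, 3, 4, 5, 7, 9], requiring 5 comparisons. The merge step runs in O(n) time where n is the total number of elements.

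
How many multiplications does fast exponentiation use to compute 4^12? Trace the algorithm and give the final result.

Computing 4^12 by squaring (build up from 4^1; each line after the first costs one multiplication):

4^1 = 4
4^2 = (4^1)^2 = 4^2 = 16
4^3 = 4 * 4^2 = 4 * 16 = 64
4^6 = (4^3)^2 = 64^2 = 4096
4^12 = (4^6)^2 = 4096^2 = 16777216

Result: 16777216
Multiplications needed: 4 (4 lines after 4^1)

4^12 = 16777216. Using exponentiation by squaring, this requires 4 multiplications. The key idea: if the exponent is even, square the half-power; if odd, multiply by the base once.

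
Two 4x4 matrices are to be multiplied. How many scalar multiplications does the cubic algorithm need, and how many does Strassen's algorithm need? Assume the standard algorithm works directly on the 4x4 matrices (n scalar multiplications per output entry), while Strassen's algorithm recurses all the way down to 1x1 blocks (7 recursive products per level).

Matrix multiplication for 4x4 matrices:

Standard algorithm: 4^3 = 64 multiplications
Strassen's algorithm: 7^(log2(4)) = 7^2 = 49 multiplications
Savings: 64 - 49 = 15 multiplications

Standard: 64 multiplications (4^3). Strassen: 49 multiplications (7^2). Strassen reduces 8 recursive multiplications to 7 at each level.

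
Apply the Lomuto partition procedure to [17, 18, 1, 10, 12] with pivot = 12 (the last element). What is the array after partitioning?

Lomuto partition with pivot = 12:

Initial array: [17, 18, 1, 10, 12]

arr[0]=17 > 12: no swap
arr[1]=18 > 12: no swap
arr[2]=1 <= 12: swap with position 0, array becomes [1, 18, 17, 10, 12]
arr[3]=10 <= 12: swap with position 1, array becomes [1, 10, 17, 18, 12]

Place pivot at position 2: [1, 10, 12, 18, 17]
Pivot position: 2

After partitioning with pivot 12, the array becomes [1, 10, 12, 18, 17]. The pivot is placed at index 2. All elements to the left of the pivot are <= 12, and all elements to the right are > 12.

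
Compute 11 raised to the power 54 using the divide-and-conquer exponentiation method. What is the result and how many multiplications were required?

Computing 11^54 by squaring (build up from 11^1; each line after the first costs one multiplication):

11^1 = 11
11^2 = (11^1)^2 = 11^2 = 121
11^3 = 11 * 11^2 = 11 * 121 = 1331
11^6 = (11^3)^2 = 1331^2 = 1771561
11^12 = (11^6)^2 = 1771561^2 = 3138428376721
11^13 = 11 * 11^12 = 11 * 3138428376721 = 34522712143931
11^26 = (11^13)^2 = 34522712143931^2 = 1191817653772720942460132761
11^27 = 11 * 11^26 = 11 * 1191817653772720942460132761 = 13109994191499930367061460371
11^54 = (11^27)^2 = 13109994191499930367061460371^2 = 171871947701161912897410416779483616222663749691203457641

Result: 171871947701161912897410416779483616222663749691203457641
Multiplications needed: 8 (8 lines after 11^1)

11^54 = 171871947701161912897410416779483616222663749691203457641. Using exponentiation by squaring, this requires 8 multiplications. The key idea: if the exponent is even, square the half-power; if odd, multiply by the base once.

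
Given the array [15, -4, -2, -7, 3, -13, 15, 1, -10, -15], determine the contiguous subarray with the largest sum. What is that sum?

Using Kadane's algorithm on [15, -4, -2, -7, 3, -13, 15, 1, -10, -15]:

Scanning through the array:
Position 1 (value -4): max_ending_here = 11, max_so_far = 15
Position 2 (value -2): max_ending_here = 9, max_so_far = 15
Position 3 (value -7): max_ending_here = 2, max_so_far = 15
Position 4 (value 3): max_ending_here = 5, max_so_far = 15
Position 5 (value -13): max_ending_here = -8, max_so_far = 15
Position 6 (value 15): max_ending_here = 15, max_so_far = 15
Position 7 (value 1): max_ending_here = 16, max_so_far = 16
Position 8 (value -10): max_ending_here = 6, max_so_far = 16
Position 9 (value -15): max_ending_here = -9, max_so_far = 16

Maximum subarray: [15, 1]
Maximum sum: 16

The maximum subarray is [15, 1] with sum 16. This subarray runs from index 6 to index 7.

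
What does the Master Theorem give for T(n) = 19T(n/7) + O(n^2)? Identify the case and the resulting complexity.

Master Theorem for T(n) = 19T(n/7) + O(n^2):

a = 19, b = 7, c = 2
log_b(a) = log_7(19) = 1.5131

Case 3: c = 2 > log_7(19) = 1.5131
T(n) = O(n^2) = O(n^2)

For T(n) = 19T(n/7) + O(n^2): log_7(19) = 1.5131. This is Case 3 of the Master Theorem (c > log_b(a), work dominated by root), giving O(n^2).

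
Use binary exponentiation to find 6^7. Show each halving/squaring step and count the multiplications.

Computing 6^7 by squaring (build up from 6^1; each line after the first costs one multiplication):

6^1 = 6
6^2 = (6^1)^2 = 6^2 = 36
6^3 = 6 * 6^2 = 6 * 36 = 216
6^6 = (6^3)^2 = 216^2 = 46656
6^7 = 6 * 6^6 = 6 * 46656 = 279936

Result: 279936
Multiplications needed: 4 (4 lines after 6^1)

6^7 = 279936. Using exponentiation by squaring, this requires 4 multiplications. The key idea: if the exponent is even, square the half-power; if odd, multiply by the base once.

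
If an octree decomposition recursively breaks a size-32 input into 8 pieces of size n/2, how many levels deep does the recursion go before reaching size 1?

For divide and conquer with division factor 2:

Problem sizes at each level:
Level 0: 32
Level 1: 16
Level 2: 8
Level 3: 4
Level 4: 2
Level 5: 1

The root is level 0 and the size-1 base case is level 5 (the tree spans levels 0 through 5, i.e. 6 levels counting the root), so the depth is the number of divisions: log_2(32) = 5

The recursion tree depth is log_2(32) = 5. At each level, the problem size is divided by 2, so it takes 5 divisions to reduce to a base case of size 1. The algorithm makes 8 recursive calls at each level.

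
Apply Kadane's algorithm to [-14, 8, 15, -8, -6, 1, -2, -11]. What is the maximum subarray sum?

Using Kadane's algorithm on [-14, 8, 15, -8, -6, 1, -2, -11]:

Scanning through the array:
Position 1 (value 8): max_ending_here = 8, max_so_far = 8
Position 2 (value 15): max_ending_here = 23, max_so_far = 23
Position 3 (value -8): max_ending_here = 15, max_so_far = 23
Position 4 (value -6): max_ending_here = 9, max_so_far = 23
Position 5 (value 1): max_ending_here = 10, max_so_far = 23
Position 6 (value -2): max_ending_here = 8, max_so_far = 23
Position 7 (value -11): max_ending_here = -3, max_so_far = 23

Maximum subarray: [8, 15]
Maximum sum: 23

The maximum subarray is [8, 15] with sum 23. This subarray runs from index 1 to index 2.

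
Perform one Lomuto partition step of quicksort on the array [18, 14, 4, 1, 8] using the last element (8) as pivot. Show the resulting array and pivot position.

Lomuto partition with pivot = 8:

Initial array: [18, 14, 4, 1, 8]

arr[0]=18 > 8: no swap
arr[1]=14 > 8: no swap
arr[2]=4 <= 8: swap with position 0, array becomes [4, 14, 18, 1, 8]
arr[3]=1 <= 8: swap with position 1, array becomes [4, 1, 18, 14, 8]

Place pivot at position 2: [4, 1, 8, 14, 18]
Pivot position: 2

After partitioning with pivot 8, the array becomes [4, 1, 8, 14, 18]. The pivot is placed at index 2. All elements to the left of the pivot are <= 8, and all elements to the right are > 8.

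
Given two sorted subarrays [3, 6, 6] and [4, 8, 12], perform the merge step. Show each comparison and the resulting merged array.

Merging process:

Compare 3 vs 4: take 3 from left. Merged: [3]
Compare 6 vs 4: take 4 from right. Merged: [3, 4]
Compare 6 vs 8: take 6 from left. Merged: [3, 4, 6]
Compare 6 vs 8: take 6 from left. Merged: [3, 4, 6, 6]
Append remaining from right: [8, 12]. Merged: [3, 4, 6, 6, 8, 12]

Final merged array: [3, 4, 6, 6, 8, 12]
Total comparisons: 4

The merged array is [3, 4, 6, 6, 8, 12], requiring 4 comparisons. The merge step runs in O(n) time where n is the total number of elements.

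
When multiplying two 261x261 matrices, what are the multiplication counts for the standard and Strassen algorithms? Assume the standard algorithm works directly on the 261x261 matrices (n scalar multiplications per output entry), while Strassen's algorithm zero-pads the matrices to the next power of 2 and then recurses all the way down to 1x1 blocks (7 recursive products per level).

Matrix multiplication for 261x261 matrices:

Strassen's algorithm requires power-of-2 dimensions. Pad 261x261 to 512x512 (next power of 2).

Standard algorithm: 261^3 = 17779581 multiplications
Strassen's algorithm: 7^(log2(512)) = 7^9 = 40353607 multiplications
Difference: 17779581 - 40353607 = -22574026 (Strassen uses MORE here due to padding overhead — for small or just-over-power-of-2 n, padding can outweigh the per-level savings)

Standard: 17779581 multiplications (261^3). Strassen: 40353607 multiplications (7^9, after padding to 512x512). Strassen reduces 8 recursive multiplications to 7 at each level.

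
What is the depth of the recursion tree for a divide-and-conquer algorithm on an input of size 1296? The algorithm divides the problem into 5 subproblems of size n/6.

For divide and conquer with division factor 6:

Problem sizes at each level:
Level 0: 1296
Level 1: 216
Level 2: 36
Level 3: 6
Level 4: 1

The root is level 0 and the size-1 base case is level 4 (the tree spans levels 0 through 4, i.e. 5 levels counting the root), so the depth is the number of divisions: log_6(1296) = 4

The recursion tree depth is log_6(1296) = 4. At each level, the problem size is divided by 6, so it takes 4 divisions to reduce to a base case of size 1. The algorithm makes 5 recursive calls at each level.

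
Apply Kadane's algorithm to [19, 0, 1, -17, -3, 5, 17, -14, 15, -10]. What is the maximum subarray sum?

Using Kadane's algorithm on [19, 0, 1, -17, -3, 5, 17, -14, 15, -10]:

Scanning through the array:
Position 1 (value 0): max_ending_here = 19, max_so_far = 19
Position 2 (value 1): max_ending_here = 20, max_so_far = 20
Position 3 (value -17): max_ending_here = 3, max_so_far = 20
Position 4 (value -3): max_ending_here = 0, max_so_far = 20
Position 5 (value 5): max_ending_here = 5, max_so_far = 20
Position 6 (value 17): max_ending_here = 22, max_so_far = 22
Position 7 (value -14): max_ending_here = 8, max_so_far = 22
Position 8 (value 15): max_ending_here = 23, max_so_far = 23
Position 9 (value -10): max_ending_here = 13, max_so_far = 23

Maximum subarray: [19, 0, 1, -17, -3, 5, 17, -14, 15]
Maximum sum: 23

The maximum subarray is [19, 0, 1, -17, -3, 5, 17, -14, 15] with sum 23. This subarray runs from index 0 to index 8.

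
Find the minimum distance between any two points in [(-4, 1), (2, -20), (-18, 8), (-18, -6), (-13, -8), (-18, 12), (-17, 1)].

Computing all pairwise distances among 7 points:

d((-4, 1), (2, -20)) = 21.8403
d((-4, 1), (-18, 8)) = 15.6525
d((-4, 1), (-18, -6)) = 15.6525
d((-4, 1), (-13, -8)) = 12.7279
d((-4, 1), (-18, 12)) = 17.8045
d((-4, 1), (-17, 1)) = 13.0
d((2, -20), (-18, 8)) = 34.4093
d((2, -20), (-18, -6)) = 24.4131
d((2, -20), (-13, -8)) = 19.2094
d((2, -20), (-18, 12)) = 37.7359
d((2, -20), (-17, 1)) = 28.3196
d((-18, 8), (-18, -6)) = 14.0
d((-18, 8), (-13, -8)) = 16.7631
d((-18, 8), (-18, 12)) = 4.0 <-- minimum
d((-18, 8), (-17, 1)) = 7.0711
d((-18, -6), (-13, -8)) = 5.3852
d((-18, -6), (-18, 12)) = 18.0
d((-18, -6), (-17, 1)) = 7.0711
d((-13, -8), (-18, 12)) = 20.6155
d((-13, -8), (-17, 1)) = 9.8489
d((-18, 12), (-17, 1)) = 11.0454

Closest pair: (-18, 8) and (-18, 12) with distance 4.0

The closest pair is (-18, 8) and (-18, 12) with Euclidean distance 4.0. For 7 points, brute-force pairwise comparison is shown above. For large n, the divide-and-conquer algorithm (sort by x, recurse on halves, check the dividing strip) achieves O(n log n).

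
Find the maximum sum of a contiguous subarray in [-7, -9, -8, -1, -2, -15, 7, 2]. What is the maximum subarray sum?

Using Kadane's algorithm on [-7, -9, -8, -1, -2, -15, 7, 2]:

Scanning through the array:
Position 1 (value -9): max_ending_here = -9, max_so_far = -7
Position 2 (value -8): max_ending_here = -8, max_so_far = -7
Position 3 (value -1): max_ending_here = -1, max_so_far = -1
Position 4 (value -2): max_ending_here = -2, max_so_far = -1
Position 5 (value -15): max_ending_here = -15, max_so_far = -1
Position 6 (value 7): max_ending_here = 7, max_so_far = 7
Position 7 (value 2): max_ending_here = 9, max_so_far = 9

Maximum subarray: [7, 2]
Maximum sum: 9

The maximum subarray is [7, 2] with sum 9. This subarray runs from index 6 to index 7.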